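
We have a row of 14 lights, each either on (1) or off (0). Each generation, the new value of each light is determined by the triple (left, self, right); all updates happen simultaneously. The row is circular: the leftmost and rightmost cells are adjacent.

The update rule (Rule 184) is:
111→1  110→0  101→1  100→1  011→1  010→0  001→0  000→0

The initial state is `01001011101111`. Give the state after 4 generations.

10100111011110
01010110111101
10101101111010
01011011110101

01011011110101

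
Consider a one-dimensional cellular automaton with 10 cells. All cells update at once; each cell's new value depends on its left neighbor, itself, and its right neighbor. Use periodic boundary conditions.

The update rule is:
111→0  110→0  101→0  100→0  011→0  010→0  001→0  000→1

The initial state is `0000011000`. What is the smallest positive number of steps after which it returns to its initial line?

2

step 1: 1111000011
step 2: 0000011000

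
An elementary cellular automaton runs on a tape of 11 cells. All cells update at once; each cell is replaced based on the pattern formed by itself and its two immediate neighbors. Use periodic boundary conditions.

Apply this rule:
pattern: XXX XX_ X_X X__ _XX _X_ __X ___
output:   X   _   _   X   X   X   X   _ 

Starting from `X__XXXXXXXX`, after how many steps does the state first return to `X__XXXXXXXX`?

22

step 1: _XXXXXXXXXX
step 2: _XXXXXXXXX_
step 3: XXXXXXXXX_X
step 4: XXXXXXXX__X
step 5: XXXXXXX_XXX
step 6: XXXXXX__XXX
step 7: XXXXX_XXXXX
step 8: XXXX__XXXXX
step 9: XXX_XXXXXXX
step 10: XX__XXXXXXX
step 11: X_XXXXXXXXX
step 12: __XXXXXXXXX
step 13: XXXXXXXXXX_
step 14: XXXXXXXXX__
step 15: XXXXXXXX_XX
step 16: XXXXXXX__XX
step 17: XXXXXX_XXXX
step 18: XXXXX__XXXX
step 19: XXXX_XXXXXX
step 20: XXX__XXXXXX
step 21: XX_XXXXXXXX
step 22: X__XXXXXXXX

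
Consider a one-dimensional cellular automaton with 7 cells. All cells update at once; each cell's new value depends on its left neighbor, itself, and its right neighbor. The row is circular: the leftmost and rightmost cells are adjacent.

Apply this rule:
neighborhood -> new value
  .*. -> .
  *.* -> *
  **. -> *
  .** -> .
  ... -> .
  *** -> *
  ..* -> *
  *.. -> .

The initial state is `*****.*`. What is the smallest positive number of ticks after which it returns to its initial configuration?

7

******.
.******
*.*****
**.****
***.***
****.**
*****.*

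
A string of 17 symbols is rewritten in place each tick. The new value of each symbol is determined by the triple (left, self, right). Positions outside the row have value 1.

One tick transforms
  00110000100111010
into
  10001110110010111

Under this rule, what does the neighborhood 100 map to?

At position 0 the neighborhood is 100; the next row has 1 there.

1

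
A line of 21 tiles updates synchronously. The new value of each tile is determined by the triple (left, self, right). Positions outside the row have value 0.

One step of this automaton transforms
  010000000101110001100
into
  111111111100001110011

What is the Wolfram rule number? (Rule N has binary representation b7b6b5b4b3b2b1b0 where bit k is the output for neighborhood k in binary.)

position 12: 111 → 0  (bit 7 = 0)
position 13: 110 → 0  (bit 6 = 0)
position 10: 101 → 0  (bit 5 = 0)
position 2: 100 → 1  (bit 4 = 1)
position 11: 011 → 0  (bit 3 = 0)
position 1: 010 → 1  (bit 2 = 1)
position 0: 001 → 1  (bit 1 = 1)
position 3: 000 → 1  (bit 0 = 1)
bits b7..b0 = 00010111 = 23

23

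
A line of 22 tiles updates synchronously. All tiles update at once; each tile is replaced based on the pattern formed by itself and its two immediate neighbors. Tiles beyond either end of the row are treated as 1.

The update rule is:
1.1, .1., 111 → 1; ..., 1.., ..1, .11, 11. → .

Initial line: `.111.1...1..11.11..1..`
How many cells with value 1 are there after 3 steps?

5

step 1: 1.1.11...1....1....1..
step 2: .111.....1....1....1..
step 3: 1.1......1....1....1..
count of 1: 5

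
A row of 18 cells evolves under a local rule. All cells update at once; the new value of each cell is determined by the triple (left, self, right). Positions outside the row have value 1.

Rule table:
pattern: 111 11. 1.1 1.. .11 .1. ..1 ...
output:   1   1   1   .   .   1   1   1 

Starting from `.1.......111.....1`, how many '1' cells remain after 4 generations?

generation 1: 11.111111.11.1111.
generation 2: 111.111111.11.1111
generation 3: 1111.111111.11.111
generation 4: 11111.111111.11.11
count of 1: 15

15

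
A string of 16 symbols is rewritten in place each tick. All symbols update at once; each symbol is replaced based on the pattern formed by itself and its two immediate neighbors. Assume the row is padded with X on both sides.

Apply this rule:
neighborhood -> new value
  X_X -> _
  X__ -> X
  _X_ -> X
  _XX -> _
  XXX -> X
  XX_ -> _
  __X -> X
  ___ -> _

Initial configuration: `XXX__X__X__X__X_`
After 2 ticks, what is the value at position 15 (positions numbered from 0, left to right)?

XX_XXXXXXXXXXXX_
X___XXXXXXXXXX__
position 15 holds _

_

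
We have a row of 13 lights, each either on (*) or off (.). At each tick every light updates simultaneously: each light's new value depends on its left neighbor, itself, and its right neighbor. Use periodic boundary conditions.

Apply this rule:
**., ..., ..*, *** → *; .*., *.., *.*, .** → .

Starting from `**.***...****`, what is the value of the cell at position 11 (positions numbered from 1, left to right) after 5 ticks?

**..**.**.***
**.*.*..*..**
**.....*..*.*
**.****..*...
.*..***.*..**
position 11 holds .

.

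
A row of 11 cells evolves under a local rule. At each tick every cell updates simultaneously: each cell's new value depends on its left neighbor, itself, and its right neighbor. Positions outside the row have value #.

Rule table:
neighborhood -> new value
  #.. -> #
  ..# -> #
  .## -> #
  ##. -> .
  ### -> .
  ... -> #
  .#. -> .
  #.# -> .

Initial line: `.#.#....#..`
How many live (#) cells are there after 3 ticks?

4

....####.##
#####....#.
.....####..
count of #: 4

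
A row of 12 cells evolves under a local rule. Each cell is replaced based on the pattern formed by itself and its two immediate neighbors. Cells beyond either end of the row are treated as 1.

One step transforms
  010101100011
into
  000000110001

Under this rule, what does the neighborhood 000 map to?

At position 8 the neighborhood is 000; the next row has 0 there.

0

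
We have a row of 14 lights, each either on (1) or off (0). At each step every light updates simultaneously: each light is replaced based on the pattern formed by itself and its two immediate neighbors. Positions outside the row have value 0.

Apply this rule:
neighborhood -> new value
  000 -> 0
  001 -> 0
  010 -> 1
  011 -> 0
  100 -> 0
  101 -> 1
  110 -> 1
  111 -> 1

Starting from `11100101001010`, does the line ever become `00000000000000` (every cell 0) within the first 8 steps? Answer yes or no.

no

01100111001110
00100011000110
00100001000010
00100001000010  (fixed point — unchanged through step 8)
step 8 is 00100001000010, still not uniform 0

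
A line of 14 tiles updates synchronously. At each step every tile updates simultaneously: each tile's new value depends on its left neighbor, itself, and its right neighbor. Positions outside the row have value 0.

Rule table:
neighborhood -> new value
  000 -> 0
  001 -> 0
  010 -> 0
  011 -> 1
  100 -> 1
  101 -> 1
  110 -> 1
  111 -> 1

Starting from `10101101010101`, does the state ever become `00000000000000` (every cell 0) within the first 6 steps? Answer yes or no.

step 1: 01011110101010
step 2: 00111111010101
step 3: 00111111101010
step 4: 00111111110101
step 5: 00111111111010
step 6: 00111111111101
step 6 is 00111111111101, still not uniform 0

no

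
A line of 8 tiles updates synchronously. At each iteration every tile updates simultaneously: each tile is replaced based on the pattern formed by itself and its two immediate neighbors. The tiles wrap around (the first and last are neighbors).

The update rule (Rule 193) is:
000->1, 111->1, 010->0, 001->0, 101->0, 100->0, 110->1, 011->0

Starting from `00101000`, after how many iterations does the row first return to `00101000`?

16

iteration 1: 10000011
iteration 2: 10111001
iteration 3: 10011000
iteration 4: 00001010
iteration 5: 11100000
iteration 6: 01101110
iteration 7: 00100110
iteration 8: 10000010
iteration 9: 00111000
iteration 10: 10011011
iteration 11: 10001001
iteration 12: 10100000
iteration 13: 00001110
iteration 14: 11100110
iteration 15: 01100010
iteration 16: 00101000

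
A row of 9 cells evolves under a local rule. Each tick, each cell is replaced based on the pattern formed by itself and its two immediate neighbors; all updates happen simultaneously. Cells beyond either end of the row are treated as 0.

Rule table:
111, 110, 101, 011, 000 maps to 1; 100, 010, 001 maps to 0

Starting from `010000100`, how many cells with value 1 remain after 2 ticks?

tick 1: 000110001
tick 2: 110110100
count of 1: 5

5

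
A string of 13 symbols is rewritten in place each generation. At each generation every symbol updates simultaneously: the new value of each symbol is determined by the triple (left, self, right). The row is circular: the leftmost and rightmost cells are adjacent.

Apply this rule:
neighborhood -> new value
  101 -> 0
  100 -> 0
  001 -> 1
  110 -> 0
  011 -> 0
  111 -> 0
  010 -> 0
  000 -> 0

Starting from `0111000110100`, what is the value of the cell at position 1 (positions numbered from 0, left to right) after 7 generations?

1000001000000
0000010000001
0000100000010
0001000000100
0010000001000
0100000010000
1000000100000
position 1 holds 0

0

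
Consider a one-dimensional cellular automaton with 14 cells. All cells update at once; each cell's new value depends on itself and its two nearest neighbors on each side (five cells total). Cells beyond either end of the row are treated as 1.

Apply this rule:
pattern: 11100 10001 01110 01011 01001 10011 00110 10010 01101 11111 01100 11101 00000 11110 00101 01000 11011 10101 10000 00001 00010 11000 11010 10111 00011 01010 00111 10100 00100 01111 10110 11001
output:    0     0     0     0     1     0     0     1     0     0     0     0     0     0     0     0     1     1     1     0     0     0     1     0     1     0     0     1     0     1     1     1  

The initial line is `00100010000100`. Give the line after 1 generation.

11000000100010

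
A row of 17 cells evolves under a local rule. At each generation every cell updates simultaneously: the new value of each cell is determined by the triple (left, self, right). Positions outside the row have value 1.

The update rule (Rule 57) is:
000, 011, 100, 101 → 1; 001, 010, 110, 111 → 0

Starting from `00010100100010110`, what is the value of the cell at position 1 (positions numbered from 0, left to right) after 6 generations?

1

generation 1: 11001010011001101
generation 2: 00100101010101011
generation 3: 10010010101010110
generation 4: 01001001010101101
generation 5: 10100100101011011
generation 6: 01010010010110110
position 1 holds 1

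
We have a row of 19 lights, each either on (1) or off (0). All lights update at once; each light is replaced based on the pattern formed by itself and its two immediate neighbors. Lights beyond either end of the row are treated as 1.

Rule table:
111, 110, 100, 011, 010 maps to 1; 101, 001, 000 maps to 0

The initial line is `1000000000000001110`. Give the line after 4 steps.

1111100000000001110

step 1: 1100000000000001110
step 2: 1110000000000001110
step 3: 1111000000000001110
step 4: 1111100000000001110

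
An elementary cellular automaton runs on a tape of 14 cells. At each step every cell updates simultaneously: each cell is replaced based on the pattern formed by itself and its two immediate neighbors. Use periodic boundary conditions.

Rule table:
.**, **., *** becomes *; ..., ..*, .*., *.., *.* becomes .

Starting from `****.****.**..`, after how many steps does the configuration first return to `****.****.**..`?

****.****.**..

1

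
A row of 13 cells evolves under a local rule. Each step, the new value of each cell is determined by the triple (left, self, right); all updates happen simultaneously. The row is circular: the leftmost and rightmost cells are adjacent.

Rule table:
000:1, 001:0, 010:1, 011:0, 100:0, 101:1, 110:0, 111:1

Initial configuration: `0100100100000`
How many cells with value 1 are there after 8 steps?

11

0100100101111
1100100110110
0000100001001
0110101101001
1001110011001
0000100000000
1110101111111
1101110111111
count of 1: 11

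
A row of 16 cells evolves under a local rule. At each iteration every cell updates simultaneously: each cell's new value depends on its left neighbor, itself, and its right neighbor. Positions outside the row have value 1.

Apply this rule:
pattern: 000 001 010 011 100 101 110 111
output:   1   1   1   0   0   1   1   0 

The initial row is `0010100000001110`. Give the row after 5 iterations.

0110001011111011

0111101111110011
1000110000010100
1011010111111101
1101111000000110
0110001011111011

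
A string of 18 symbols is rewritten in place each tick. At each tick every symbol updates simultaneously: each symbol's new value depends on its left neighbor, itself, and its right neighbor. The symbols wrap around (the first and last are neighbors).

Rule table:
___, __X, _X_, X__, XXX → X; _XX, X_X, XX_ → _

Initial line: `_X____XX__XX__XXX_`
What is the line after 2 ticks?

XXXXXX__XX__XX_X_X
XXXXX_XX__XX___X__

XXXXX_XX__XX___X__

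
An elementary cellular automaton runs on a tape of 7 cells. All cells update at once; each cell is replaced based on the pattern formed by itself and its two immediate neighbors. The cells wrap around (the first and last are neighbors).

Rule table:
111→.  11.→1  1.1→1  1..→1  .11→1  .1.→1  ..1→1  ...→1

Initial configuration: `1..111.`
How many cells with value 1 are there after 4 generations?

1111.11
...111.
1111.11  (repeats generation 1; period 2)
generation 4: ...111.
count of 1: 3

3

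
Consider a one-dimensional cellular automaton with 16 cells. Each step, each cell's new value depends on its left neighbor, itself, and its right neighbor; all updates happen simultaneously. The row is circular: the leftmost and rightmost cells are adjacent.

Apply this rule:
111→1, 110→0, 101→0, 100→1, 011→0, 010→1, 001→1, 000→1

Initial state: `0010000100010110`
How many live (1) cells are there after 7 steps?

step 1: 1111111111110001
step 2: 1111111111101110
step 3: 0111111111000100
step 4: 1011111110111111
step 5: 0001111100011111
step 6: 1110111011101110
step 7: 0100010001000100
count of 1: 4

4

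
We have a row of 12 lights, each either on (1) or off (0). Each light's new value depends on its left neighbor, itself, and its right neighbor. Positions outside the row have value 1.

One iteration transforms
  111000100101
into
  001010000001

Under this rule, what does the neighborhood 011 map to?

At position 11 the neighborhood is 011; the next row has 1 there.

1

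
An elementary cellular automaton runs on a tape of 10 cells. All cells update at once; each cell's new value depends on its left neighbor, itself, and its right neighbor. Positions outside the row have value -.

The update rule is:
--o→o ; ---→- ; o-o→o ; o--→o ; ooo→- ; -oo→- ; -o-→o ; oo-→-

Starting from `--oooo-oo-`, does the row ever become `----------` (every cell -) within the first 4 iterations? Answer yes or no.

-o----o--o
ooo--ooooo
---oo-----
--o--o----
iteration 4 is --o--o----, still not uniform -

no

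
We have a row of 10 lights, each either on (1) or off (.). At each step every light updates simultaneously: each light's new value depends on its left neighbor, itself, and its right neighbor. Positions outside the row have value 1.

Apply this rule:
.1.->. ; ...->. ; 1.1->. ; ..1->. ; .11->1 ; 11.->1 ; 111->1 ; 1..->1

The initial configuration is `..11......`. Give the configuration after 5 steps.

1.1111111.

1.111.....
1.1111....
1.11111...
1.111111..
1.1111111.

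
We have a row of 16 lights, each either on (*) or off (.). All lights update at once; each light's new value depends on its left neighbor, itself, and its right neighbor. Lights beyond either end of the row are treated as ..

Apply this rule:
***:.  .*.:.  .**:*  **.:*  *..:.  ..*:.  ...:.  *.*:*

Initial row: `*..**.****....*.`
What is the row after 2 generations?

...****..*......
...*..*.........

...*..*.........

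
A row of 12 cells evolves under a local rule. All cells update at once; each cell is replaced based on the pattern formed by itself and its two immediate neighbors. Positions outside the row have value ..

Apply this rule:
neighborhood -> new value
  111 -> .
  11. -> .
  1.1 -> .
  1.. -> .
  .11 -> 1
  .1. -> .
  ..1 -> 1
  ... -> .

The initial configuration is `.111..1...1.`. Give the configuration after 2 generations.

11...1...1..
1...1...1...

1...1...1...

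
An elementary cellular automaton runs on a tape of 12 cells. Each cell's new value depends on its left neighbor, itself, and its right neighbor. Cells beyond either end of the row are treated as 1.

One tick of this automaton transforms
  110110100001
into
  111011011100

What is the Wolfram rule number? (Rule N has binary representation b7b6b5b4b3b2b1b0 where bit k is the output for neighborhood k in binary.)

position 0: 111 → 1  (bit 7 = 1)
position 1: 110 → 1  (bit 6 = 1)
position 2: 101 → 1  (bit 5 = 1)
position 7: 100 → 1  (bit 4 = 1)
position 3: 011 → 0  (bit 3 = 0)
position 6: 010 → 0  (bit 2 = 0)
position 10: 001 → 0  (bit 1 = 0)
position 8: 000 → 1  (bit 0 = 1)
bits b7..b0 = 11110001 = 241

241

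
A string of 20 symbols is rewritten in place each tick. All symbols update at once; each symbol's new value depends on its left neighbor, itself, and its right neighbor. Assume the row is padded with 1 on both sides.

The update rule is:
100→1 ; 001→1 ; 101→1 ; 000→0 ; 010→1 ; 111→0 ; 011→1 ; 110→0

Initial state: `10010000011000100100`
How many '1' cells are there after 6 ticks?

11

tick 1: 01111000110101111111
tick 2: 11000101101111000000
tick 3: 00101111011000100001
tick 4: 11111000110101110011
tick 5: 00000101101111001110
tick 6: 10001111011000111001
count of 1: 11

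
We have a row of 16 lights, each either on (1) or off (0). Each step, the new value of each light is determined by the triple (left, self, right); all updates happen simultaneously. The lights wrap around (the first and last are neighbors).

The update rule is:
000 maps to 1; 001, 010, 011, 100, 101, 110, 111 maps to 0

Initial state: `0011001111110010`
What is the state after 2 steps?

1000000000000000
0011111111111110

0011111111111110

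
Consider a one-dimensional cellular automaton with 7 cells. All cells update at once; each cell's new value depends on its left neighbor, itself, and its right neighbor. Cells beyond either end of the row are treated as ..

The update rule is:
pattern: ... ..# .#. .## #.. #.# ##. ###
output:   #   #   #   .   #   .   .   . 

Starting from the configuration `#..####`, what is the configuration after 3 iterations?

###....

###....
...####
###....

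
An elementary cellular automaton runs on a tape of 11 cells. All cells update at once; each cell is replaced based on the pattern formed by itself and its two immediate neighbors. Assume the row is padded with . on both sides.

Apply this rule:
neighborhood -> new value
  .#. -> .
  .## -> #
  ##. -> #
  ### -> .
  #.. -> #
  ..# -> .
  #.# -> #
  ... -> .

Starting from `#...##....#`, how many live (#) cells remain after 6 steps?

step 1: .#..###....
step 2: ..#.#.##...
step 3: ...#.####..
step 4: ....##..##.
step 5: ....###.###
step 6: ....#.###.#
count of #: 5

5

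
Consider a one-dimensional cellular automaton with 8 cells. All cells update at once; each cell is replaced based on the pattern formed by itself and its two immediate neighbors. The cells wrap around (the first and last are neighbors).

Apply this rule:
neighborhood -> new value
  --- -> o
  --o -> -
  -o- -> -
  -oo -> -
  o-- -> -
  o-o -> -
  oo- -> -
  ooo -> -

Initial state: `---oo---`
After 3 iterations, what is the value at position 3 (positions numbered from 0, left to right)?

-

oo----oo
---oo---  (repeats iteration 0; period 2)
iteration 3: oo----oo
position 3 holds -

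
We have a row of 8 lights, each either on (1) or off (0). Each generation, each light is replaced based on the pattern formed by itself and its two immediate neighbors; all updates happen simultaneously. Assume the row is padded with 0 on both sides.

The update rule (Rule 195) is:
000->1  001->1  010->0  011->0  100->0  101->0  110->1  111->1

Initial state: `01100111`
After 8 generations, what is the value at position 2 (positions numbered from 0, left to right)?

1

10101011
00000001
11111110
01111110
10111110
00011110
11101110
01100110
position 2 holds 1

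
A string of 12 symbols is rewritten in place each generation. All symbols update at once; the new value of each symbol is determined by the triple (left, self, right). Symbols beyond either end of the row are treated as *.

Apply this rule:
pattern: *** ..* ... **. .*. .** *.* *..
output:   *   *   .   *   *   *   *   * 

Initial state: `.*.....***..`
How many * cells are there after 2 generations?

generation 1: ***...******
generation 2: ****.*******
count of *: 11

11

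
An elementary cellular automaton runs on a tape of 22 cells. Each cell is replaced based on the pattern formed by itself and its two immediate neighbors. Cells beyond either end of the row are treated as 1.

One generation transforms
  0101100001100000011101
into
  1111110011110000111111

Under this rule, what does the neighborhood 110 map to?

At position 4 the neighborhood is 110; the next row has 1 there.

1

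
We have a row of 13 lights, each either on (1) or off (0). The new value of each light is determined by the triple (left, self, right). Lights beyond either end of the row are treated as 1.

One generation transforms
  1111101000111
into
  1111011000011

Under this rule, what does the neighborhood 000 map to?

0

At position 8 the neighborhood is 000; the next row has 0 there.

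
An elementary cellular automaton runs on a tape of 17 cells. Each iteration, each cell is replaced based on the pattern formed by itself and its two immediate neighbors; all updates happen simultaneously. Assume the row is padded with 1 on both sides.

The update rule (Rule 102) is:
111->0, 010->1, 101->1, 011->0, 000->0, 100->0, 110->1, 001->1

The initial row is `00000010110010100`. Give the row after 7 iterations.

10111000011110011

00000111010111101
00001001111000110
00011010001001011
00101110011011100
01110010101100101
10010111110101110
10111000011110011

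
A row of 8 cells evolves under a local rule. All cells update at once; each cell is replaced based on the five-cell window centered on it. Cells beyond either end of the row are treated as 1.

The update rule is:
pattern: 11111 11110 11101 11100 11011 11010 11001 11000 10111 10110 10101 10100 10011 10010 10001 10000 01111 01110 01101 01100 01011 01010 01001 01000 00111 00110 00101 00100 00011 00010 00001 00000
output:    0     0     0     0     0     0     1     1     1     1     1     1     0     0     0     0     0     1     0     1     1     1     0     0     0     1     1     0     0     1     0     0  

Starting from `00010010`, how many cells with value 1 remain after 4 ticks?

1

10100011
00100000
10000000
01000000
count of 1: 1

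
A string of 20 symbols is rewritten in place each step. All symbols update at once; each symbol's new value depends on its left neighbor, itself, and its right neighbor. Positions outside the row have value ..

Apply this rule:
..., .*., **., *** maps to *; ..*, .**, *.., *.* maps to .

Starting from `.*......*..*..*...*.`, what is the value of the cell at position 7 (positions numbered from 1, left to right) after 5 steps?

.*.****.*..*..*.*.*.
.*..***.*..*..*.*.*.
.*...**.*..*..*.*.*.
.*.*..*.*..*..*.*.*.
.*.*..*.*..*..*.*.*.
position 7 holds *

*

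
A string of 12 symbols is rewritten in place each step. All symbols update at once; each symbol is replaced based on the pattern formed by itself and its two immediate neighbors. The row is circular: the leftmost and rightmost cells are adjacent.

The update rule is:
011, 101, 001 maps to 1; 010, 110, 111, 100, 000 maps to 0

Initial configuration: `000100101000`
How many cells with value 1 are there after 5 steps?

step 1: 001001010000
step 2: 010010100000
step 3: 100101000000
step 4: 001010000001
step 5: 010100000010
count of 1: 3

3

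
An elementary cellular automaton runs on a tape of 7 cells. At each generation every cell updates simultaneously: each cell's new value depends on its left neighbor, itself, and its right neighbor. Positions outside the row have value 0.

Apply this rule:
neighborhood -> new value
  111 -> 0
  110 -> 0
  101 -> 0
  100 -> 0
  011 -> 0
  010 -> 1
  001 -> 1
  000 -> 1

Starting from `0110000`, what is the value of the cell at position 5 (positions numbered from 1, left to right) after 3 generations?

0

1000111
1011000
1000011
position 5 holds 0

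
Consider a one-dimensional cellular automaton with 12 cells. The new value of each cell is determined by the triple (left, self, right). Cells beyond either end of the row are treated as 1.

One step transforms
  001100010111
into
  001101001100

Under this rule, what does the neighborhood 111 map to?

0

At position 10 the neighborhood is 111; the next row has 0 there.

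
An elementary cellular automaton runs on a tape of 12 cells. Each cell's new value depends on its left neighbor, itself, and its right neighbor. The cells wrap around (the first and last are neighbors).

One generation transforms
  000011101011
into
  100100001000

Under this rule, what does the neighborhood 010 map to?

1

At position 8 the neighborhood is 010; the next row has 1 there.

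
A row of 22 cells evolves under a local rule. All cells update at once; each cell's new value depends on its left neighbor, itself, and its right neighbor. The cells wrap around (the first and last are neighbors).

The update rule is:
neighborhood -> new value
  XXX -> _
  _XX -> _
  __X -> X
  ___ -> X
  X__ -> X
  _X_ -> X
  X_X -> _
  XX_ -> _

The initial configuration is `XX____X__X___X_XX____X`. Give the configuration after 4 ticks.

XX____________XXX____X

__XXXXXXXXXXXX___XXXX_
XX____________XXX____X
__XXXXXXXXXXXX___XXXX_  (repeats tick 1; period 2)
tick 4: XX____________XXX____X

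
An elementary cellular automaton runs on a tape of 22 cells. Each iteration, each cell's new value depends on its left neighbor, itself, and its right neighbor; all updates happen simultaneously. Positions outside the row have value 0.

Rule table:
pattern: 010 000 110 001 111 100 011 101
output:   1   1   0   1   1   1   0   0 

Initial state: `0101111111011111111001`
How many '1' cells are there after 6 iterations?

1100111110001111110111
0011011101110111100010
1100001000100011011111
0011111111111100001110
1101111111111011110101
0000111111110001100101
count of 1: 12

12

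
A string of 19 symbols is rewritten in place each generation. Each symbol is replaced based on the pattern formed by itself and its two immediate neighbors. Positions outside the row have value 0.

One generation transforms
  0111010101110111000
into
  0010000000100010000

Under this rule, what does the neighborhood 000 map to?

At position 17 the neighborhood is 000; the next row has 0 there.

0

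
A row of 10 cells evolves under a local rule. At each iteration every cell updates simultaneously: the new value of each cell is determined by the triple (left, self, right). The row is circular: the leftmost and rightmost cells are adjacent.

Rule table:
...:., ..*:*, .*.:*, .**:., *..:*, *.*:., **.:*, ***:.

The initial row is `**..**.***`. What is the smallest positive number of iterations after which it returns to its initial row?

.***.*....
*..*.**...
****..**.*
...***.*..
..*..*.**.
.*****..**
.....***.*
*...*..*.*
**.*****..
.*.....***
.**...*..*
..**.*****
**.*.....*
.*.**...*.
**..**.***

15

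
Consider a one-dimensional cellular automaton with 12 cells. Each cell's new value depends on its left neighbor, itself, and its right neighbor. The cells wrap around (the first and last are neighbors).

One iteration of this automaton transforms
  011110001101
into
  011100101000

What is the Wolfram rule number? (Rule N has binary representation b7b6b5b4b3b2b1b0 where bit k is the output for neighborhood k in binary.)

137

position 2: 111 → 1  (bit 7 = 1)
position 4: 110 → 0  (bit 6 = 0)
position 0: 101 → 0  (bit 5 = 0)
position 5: 100 → 0  (bit 4 = 0)
position 1: 011 → 1  (bit 3 = 1)
position 11: 010 → 0  (bit 2 = 0)
position 7: 001 → 0  (bit 1 = 0)
position 6: 000 → 1  (bit 0 = 1)
bits b7..b0 = 10001001 = 137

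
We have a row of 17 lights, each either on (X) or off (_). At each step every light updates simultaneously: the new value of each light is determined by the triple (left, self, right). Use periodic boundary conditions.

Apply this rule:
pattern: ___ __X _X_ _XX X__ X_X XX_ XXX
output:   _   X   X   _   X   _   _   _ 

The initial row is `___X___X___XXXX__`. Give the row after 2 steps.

_X________XX__XXX

__XXX_XXX_X____X_
_X________XX__XXX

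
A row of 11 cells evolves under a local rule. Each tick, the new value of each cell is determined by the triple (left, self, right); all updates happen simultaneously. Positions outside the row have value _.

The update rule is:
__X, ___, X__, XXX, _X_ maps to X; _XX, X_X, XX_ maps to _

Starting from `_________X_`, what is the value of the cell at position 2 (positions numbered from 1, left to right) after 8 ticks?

X

tick 1: XXXXXXXXXXX
tick 2: _XXXXXXXXX_
tick 3: X_XXXXXXX_X
tick 4: X__XXXXX__X
tick 5: XXX_XXX_XXX
tick 6: _X___X___X_
tick 7: XXXXXXXXXXX  (repeats tick 1; period 6)
tick 8: _XXXXXXXXX_
position 2 holds X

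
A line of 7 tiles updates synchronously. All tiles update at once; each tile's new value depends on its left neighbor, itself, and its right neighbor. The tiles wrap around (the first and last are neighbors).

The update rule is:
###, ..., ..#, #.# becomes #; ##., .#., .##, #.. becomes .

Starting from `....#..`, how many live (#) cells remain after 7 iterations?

iteration 1: ####..#
iteration 2: ###..#.
iteration 3: .#..#.#
iteration 4: #..#.#.
iteration 5: ..#.#.#
iteration 6: .#.#.#.
iteration 7: #.#.#..
count of #: 3

3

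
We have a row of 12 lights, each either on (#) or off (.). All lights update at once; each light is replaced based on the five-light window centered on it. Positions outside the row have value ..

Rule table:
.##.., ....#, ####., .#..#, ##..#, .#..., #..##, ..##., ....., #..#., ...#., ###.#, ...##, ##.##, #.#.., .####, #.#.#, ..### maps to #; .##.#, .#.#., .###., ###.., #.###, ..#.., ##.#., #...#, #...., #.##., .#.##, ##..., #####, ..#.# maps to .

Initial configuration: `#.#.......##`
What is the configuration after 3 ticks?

#.#.#.##.#.#

tick 1: ..##.#######
tick 2: ###.#.#...#.
tick 3: #.#.#.##.#.#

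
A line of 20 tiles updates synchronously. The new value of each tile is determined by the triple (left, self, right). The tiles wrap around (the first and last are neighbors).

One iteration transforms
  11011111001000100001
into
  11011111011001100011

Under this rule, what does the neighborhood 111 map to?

At position 0 the neighborhood is 111; the next row has 1 there.

1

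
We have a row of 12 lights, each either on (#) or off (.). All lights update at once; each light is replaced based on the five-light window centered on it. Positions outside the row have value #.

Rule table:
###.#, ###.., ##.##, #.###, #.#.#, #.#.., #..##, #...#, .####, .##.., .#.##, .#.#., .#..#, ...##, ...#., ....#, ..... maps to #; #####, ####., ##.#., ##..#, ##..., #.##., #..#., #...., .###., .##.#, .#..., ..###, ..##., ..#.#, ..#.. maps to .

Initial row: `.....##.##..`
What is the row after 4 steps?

step 1: ..###..#.#.#
step 2: .#..#...####
step 3: .##...##.#..
step 4: #.#.##...###

#.#.##...###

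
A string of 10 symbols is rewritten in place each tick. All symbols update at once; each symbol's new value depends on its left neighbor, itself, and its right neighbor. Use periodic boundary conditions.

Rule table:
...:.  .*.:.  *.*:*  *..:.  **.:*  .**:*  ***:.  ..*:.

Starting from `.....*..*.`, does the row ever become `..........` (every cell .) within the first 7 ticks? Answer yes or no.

..........
all cells are . at tick 1

yes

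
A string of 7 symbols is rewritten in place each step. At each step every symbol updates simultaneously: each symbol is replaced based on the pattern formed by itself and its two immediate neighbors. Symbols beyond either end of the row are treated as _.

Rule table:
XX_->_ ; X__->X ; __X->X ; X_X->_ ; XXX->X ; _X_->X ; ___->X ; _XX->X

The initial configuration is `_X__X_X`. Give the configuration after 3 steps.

step 1: XXXXX_X
step 2: XXXX__X
step 3: XXX_XXX

XXX_XXX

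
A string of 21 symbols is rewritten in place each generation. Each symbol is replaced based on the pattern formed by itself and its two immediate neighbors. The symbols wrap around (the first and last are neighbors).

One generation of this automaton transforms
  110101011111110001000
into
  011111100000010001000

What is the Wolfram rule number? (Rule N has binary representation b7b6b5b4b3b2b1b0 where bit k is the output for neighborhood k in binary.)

position 8: 111 → 0  (bit 7 = 0)
position 1: 110 → 1  (bit 6 = 1)
position 2: 101 → 1  (bit 5 = 1)
position 14: 100 → 0  (bit 4 = 0)
position 0: 011 → 0  (bit 3 = 0)
position 3: 010 → 1  (bit 2 = 1)
position 16: 001 → 0  (bit 1 = 0)
position 15: 000 → 0  (bit 0 = 0)
bits b7..b0 = 01100100 = 100

100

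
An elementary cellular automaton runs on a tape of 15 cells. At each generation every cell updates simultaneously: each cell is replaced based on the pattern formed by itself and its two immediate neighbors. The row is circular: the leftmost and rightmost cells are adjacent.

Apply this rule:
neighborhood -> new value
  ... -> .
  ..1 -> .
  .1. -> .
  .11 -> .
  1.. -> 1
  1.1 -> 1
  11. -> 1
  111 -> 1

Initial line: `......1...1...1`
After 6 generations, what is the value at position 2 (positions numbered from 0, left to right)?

1......1...1...
.1......1...1..
..1......1...1.
...1......1...1
1...1......1...
.1...1......1..
position 2 holds .

.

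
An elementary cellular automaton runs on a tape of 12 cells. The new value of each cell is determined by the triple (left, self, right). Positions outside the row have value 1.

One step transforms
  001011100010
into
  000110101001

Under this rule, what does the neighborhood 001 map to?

0

At position 1 the neighborhood is 001; the next row has 0 there.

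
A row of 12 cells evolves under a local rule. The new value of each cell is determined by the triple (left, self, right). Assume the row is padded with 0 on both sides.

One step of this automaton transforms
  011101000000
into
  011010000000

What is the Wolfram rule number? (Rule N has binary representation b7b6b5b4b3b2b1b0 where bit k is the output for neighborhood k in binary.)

168

position 2: 111 → 1  (bit 7 = 1)
position 3: 110 → 0  (bit 6 = 0)
position 4: 101 → 1  (bit 5 = 1)
position 6: 100 → 0  (bit 4 = 0)
position 1: 011 → 1  (bit 3 = 1)
position 5: 010 → 0  (bit 2 = 0)
position 0: 001 → 0  (bit 1 = 0)
position 7: 000 → 0  (bit 0 = 0)
bits b7..b0 = 10101000 = 168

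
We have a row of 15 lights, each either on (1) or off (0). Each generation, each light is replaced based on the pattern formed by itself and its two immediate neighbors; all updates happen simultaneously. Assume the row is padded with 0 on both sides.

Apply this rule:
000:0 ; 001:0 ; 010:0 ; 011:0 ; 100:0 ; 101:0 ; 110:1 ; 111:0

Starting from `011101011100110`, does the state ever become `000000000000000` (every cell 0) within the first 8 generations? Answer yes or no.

yes

000100000100010
000000000000000
all cells are 0 at generation 2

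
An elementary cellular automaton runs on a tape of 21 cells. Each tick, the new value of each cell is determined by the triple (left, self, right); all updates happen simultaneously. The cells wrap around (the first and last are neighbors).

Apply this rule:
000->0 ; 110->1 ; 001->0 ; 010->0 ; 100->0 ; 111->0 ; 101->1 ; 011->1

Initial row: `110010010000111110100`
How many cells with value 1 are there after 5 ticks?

4

110000000000100011000
110000000000000011000
110000000000000011000  (fixed point — unchanged through tick 5)
count of 1: 4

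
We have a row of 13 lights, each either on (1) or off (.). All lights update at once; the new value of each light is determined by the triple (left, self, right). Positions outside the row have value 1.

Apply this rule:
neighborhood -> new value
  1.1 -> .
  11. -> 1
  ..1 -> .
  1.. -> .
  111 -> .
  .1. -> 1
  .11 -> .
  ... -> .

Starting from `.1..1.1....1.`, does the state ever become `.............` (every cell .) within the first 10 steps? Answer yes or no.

no

step 1: .1..1.1....1.  (fixed point — unchanged through step 10)
step 10 is .1..1.1....1., still not uniform .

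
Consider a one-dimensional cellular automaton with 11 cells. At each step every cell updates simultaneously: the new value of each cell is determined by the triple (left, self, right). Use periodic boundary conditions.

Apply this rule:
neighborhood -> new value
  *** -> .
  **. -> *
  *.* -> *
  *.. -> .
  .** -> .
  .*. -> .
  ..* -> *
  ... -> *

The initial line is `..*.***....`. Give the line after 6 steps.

**.*..*.***
.**..*.*...
*.*.*.*..**
**.*.*..*..
.**.*..*..*
*.**..*..*.

*.**..*..*.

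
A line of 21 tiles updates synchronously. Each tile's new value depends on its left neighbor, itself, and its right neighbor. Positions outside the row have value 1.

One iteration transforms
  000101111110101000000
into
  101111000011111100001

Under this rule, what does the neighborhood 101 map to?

At position 4 the neighborhood is 101; the next row has 1 there.

1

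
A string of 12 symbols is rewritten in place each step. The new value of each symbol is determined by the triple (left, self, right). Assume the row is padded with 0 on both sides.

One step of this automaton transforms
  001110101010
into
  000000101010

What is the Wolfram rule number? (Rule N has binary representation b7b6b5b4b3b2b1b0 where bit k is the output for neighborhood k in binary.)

position 3: 111 → 0  (bit 7 = 0)
position 4: 110 → 0  (bit 6 = 0)
position 5: 101 → 0  (bit 5 = 0)
position 11: 100 → 0  (bit 4 = 0)
position 2: 011 → 0  (bit 3 = 0)
position 6: 010 → 1  (bit 2 = 1)
position 1: 001 → 0  (bit 1 = 0)
position 0: 000 → 0  (bit 0 = 0)
bits b7..b0 = 00000100 = 4

4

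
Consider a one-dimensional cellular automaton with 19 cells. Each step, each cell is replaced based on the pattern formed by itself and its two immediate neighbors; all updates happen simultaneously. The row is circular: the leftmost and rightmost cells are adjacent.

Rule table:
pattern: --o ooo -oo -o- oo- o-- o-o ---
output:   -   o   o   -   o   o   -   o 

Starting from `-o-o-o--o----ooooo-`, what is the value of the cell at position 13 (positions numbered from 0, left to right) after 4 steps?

------o--ooo-oooooo
ooooo--o-ooo-oooooo
oooooo---ooo-oooooo
oooooooo-ooo-oooooo
position 13 holds o

o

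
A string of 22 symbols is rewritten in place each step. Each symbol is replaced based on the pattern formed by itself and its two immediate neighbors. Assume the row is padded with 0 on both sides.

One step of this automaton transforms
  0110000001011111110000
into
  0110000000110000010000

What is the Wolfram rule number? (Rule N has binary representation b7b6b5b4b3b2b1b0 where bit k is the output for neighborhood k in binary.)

position 12: 111 → 0  (bit 7 = 0)
position 2: 110 → 1  (bit 6 = 1)
position 10: 101 → 1  (bit 5 = 1)
position 3: 100 → 0  (bit 4 = 0)
position 1: 011 → 1  (bit 3 = 1)
position 9: 010 → 0  (bit 2 = 0)
position 0: 001 → 0  (bit 1 = 0)
position 4: 000 → 0  (bit 0 = 0)
bits b7..b0 = 01101000 = 104

104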